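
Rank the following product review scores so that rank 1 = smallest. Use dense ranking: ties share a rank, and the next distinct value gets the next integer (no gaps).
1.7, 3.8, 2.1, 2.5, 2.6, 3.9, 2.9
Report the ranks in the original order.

1, 6, 2, 3, 4, 7, 5

Sorted (ascending): 1.7, 2.1, 2.5, 2.6, 2.9, 3.8, 3.9
No ties — each value takes its position as its rank.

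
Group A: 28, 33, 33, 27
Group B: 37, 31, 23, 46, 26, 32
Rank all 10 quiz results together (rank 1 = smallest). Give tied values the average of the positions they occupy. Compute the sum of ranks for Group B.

33

Sorted (ascending): 23, 26, 27, 28, 31, 32, 33, 33, 37, 46
The 2 values of 33 occupy positions 7–8 → average rank (7+8)/2 = 7.5.
Group B values → pooled ranks: 37→9, 31→5, 23→1, 46→10, 26→2, 32→6
Rank sum = 9 + 5 + 1 + 10 + 2 + 6 = 33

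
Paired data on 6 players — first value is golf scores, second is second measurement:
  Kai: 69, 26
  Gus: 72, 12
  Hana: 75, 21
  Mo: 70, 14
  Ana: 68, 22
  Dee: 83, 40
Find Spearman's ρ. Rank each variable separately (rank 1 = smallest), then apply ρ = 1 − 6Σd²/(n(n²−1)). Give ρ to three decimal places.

0.086

Ranks of variable 1: 2, 4, 5, 3, 1, 6
Ranks of variable 2: 5, 1, 3, 2, 4, 6
d = r₁ − r₂: -3, 3, 2, 1, -3, 0
d²: 9, 9, 4, 1, 9, 0; Σd² = 32
ρ = 1 − 6·32/(6·35) = 1 − 192/210 = 0.086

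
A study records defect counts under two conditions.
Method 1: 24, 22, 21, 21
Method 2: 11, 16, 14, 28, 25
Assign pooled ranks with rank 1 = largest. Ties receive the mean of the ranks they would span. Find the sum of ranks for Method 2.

27

Sorted (descending): 28, 25, 24, 22, 21, 21, 16, 14, 11
The 2 values of 21 occupy positions 5–6 → average rank (5+6)/2 = 5.5.
Method 2 values → pooled ranks: 11→9, 16→7, 14→8, 28→1, 25→2
Rank sum = 9 + 7 + 8 + 1 + 2 = 27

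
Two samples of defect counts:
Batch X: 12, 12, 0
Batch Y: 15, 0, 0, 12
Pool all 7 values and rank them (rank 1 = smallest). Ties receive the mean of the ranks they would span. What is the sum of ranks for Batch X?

Sorted (ascending): 0, 0, 0, 12, 12, 12, 15
The 3 values of 0 occupy positions 1–3 → average rank 2.
The 3 values of 12 occupy positions 4–6 → average rank 5.
Batch X values → pooled ranks: 12→5, 12→5, 0→2
Rank sum = 5 + 5 + 2 = 12

12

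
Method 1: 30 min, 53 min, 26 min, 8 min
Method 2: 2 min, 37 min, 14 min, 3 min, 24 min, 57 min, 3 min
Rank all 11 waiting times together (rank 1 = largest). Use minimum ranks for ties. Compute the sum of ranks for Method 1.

19

Sorted (descending): 57, 53, 37, 30, 26, 24, 14, 8, 3, 3, 2
The 2 values of 3 occupy positions 9–10 → each gets rank 9.
Method 1 values → pooled ranks: 30→4, 53→2, 26→5, 8→8
Rank sum = 4 + 2 + 5 + 8 = 19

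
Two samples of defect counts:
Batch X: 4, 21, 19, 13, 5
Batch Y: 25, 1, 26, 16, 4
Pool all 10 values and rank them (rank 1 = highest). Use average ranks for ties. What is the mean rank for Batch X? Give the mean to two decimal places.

5.70

Sorted (descending): 26, 25, 21, 19, 16, 13, 5, 4, 4, 1
The 2 values of 4 occupy positions 8–9 → average rank (8+9)/2 = 8.5.
Batch X values → pooled ranks: 4→8.5, 21→3, 19→4, 13→6, 5→7
Mean rank = (8.5 + 3 + 4 + 6 + 7) / 5 = 5.70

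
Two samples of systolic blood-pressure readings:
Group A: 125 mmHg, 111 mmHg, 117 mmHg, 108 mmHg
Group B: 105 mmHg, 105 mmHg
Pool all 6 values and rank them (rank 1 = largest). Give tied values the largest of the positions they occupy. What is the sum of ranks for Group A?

Sorted (descending): 125, 117, 111, 108, 105, 105
The 2 values of 105 occupy positions 5–6 → each gets rank 6.
Group A values → pooled ranks: 125→1, 111→3, 117→2, 108→4
Rank sum = 1 + 3 + 2 + 4 = 10

10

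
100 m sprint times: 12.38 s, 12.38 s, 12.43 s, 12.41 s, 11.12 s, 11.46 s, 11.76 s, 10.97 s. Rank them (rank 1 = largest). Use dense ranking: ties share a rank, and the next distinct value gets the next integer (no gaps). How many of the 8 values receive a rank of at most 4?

Sorted (descending): 12.43, 12.41, 12.38, 12.38, 11.76, 11.46, 11.12, 10.97
The 2 values of 12.38 share dense rank 3.
Remaining distinct values take the next consecutive integers.
Ranks ≤ 4: {1, 2, 3, 3, 4} → 5 values.

5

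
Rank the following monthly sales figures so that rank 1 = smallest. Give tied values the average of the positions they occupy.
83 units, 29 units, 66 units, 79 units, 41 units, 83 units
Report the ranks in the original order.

Sorted (ascending): 29, 41, 66, 79, 83, 83
The 2 values of 83 occupy positions 5–6 → average rank (5+6)/2 = 5.5.

5.5, 1, 3, 4, 2, 5.5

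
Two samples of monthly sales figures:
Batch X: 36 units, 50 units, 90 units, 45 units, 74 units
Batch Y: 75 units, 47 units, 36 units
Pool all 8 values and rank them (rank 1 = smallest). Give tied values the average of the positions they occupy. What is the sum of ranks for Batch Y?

12.5

Sorted (ascending): 36, 36, 45, 47, 50, 74, 75, 90
The 2 values of 36 occupy positions 1–2 → average rank (1+2)/2 = 1.5.
Batch Y values → pooled ranks: 75→7, 47→4, 36→1.5
Rank sum = 7 + 4 + 1.5 = 12.5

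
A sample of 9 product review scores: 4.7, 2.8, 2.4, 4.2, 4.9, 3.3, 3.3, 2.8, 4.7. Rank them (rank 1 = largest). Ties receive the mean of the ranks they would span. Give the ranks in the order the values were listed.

Sorted (descending): 4.9, 4.7, 4.7, 4.2, 3.3, 3.3, 2.8, 2.8, 2.4
The 2 values of 4.7 occupy positions 2–3 → average rank (2+3)/2 = 2.5.
The 2 values of 3.3 occupy positions 5–6 → average rank (5+6)/2 = 5.5.
The 2 values of 2.8 occupy positions 7–8 → average rank (7+8)/2 = 7.5.

2.5, 7.5, 9, 4, 1, 5.5, 5.5, 7.5, 2.5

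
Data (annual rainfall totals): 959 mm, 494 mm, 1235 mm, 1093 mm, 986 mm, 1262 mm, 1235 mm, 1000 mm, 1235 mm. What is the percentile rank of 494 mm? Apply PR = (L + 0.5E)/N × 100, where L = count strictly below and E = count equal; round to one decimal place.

5.6

N = 9.
Strictly below 494: 0. Equal to 494: 1.
PR = (0 + 0.5·1)/9 × 100 = 5.6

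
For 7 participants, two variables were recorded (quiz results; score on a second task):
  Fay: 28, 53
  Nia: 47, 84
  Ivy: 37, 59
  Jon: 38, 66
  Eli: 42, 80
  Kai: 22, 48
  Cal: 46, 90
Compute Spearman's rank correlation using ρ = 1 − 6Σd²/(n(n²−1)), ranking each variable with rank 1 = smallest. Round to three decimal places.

0.964

Ranks of variable 1: 2, 7, 3, 4, 5, 1, 6
Ranks of variable 2: 2, 6, 3, 4, 5, 1, 7
d = r₁ − r₂: 0, 1, 0, 0, 0, 0, -1
d²: 0, 1, 0, 0, 0, 0, 1; Σd² = 2
ρ = 1 − 6·2/(7·48) = 1 − 12/336 = 0.964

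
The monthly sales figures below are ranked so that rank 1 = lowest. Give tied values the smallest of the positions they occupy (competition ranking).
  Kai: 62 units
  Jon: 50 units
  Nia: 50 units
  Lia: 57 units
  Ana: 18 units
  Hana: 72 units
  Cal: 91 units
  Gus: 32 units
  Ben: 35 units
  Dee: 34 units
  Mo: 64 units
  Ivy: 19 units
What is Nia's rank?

Sorted (ascending): 18, 19, 32, 34, 35, 50, 50, 57, 62, 64, 72, 91
The 2 values of 50 occupy positions 6–7 → each gets rank 6.
Nia has value 50 units → rank 6.

6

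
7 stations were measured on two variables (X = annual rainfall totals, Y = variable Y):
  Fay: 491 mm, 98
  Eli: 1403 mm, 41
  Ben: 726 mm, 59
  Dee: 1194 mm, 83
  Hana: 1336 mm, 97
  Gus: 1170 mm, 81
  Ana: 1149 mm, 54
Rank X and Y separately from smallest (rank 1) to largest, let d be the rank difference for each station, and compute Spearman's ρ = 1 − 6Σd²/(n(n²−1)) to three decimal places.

Ranks of variable 1: 1, 7, 2, 5, 6, 4, 3
Ranks of variable 2: 7, 1, 3, 5, 6, 4, 2
d = r₁ − r₂: -6, 6, -1, 0, 0, 0, 1
d²: 36, 36, 1, 0, 0, 0, 1; Σd² = 74
ρ = 1 − 6·74/(7·48) = 1 − 444/336 = -0.321

-0.321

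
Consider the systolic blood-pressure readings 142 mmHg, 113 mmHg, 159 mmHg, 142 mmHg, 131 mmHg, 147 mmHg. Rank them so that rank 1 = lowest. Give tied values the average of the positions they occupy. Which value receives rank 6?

159

Sorted (ascending): 113, 131, 142, 142, 147, 159
The 2 values of 142 occupy positions 3–4 → average rank (3+4)/2 = 3.5.
Rank 6 → value 159.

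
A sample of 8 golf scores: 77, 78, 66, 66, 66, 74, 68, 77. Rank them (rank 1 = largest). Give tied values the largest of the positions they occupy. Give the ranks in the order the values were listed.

Sorted (descending): 78, 77, 77, 74, 68, 66, 66, 66
The 2 values of 77 occupy positions 2–3 → each gets rank 3.
The 3 values of 66 occupy positions 6–8 → each gets rank 8.

3, 1, 8, 8, 8, 4, 5, 3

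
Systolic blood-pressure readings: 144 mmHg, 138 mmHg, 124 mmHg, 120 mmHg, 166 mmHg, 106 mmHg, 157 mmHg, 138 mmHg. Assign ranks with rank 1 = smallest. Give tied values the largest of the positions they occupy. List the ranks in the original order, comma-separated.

Sorted (ascending): 106, 120, 124, 138, 138, 144, 157, 166
The 2 values of 138 occupy positions 4–5 → each gets rank 5.

6, 5, 3, 2, 8, 1, 7, 5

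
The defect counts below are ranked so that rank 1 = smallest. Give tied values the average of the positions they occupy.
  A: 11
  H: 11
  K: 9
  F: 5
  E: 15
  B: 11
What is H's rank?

4

Sorted (ascending): 5, 9, 11, 11, 11, 15
The 3 values of 11 occupy positions 3–5 → average rank 4.
H has value 11 → rank 4.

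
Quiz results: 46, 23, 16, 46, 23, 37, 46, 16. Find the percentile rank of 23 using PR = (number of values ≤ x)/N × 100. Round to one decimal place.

N = 8.
Strictly below 23: 2. Equal to 23: 2.
PR = 4/8 × 100 = 50.0

50.0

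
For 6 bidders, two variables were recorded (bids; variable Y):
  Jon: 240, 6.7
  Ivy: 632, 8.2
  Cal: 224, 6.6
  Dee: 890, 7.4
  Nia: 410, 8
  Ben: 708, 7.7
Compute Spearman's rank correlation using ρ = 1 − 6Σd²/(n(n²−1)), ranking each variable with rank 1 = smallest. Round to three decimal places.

Ranks of variable 1: 2, 4, 1, 6, 3, 5
Ranks of variable 2: 2, 6, 1, 3, 5, 4
d = r₁ − r₂: 0, -2, 0, 3, -2, 1
d²: 0, 4, 0, 9, 4, 1; Σd² = 18
ρ = 1 − 6·18/(6·35) = 1 − 108/210 = 0.486

0.486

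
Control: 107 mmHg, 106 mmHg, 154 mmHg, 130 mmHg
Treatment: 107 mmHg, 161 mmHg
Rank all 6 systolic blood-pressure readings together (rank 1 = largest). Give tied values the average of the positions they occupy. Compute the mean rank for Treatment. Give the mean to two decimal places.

2.75

Sorted (descending): 161, 154, 130, 107, 107, 106
The 2 values of 107 occupy positions 4–5 → average rank (4+5)/2 = 4.5.
Treatment values → pooled ranks: 107→4.5, 161→1
Mean rank = (4.5 + 1) / 2 = 2.75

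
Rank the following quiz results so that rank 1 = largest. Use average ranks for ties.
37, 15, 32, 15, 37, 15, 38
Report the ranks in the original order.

2.5, 6, 4, 6, 2.5, 6, 1

Sorted (descending): 38, 37, 37, 32, 15, 15, 15
The 2 values of 37 occupy positions 2–3 → average rank (2+3)/2 = 2.5.
The 3 values of 15 occupy positions 5–7 → average rank 6.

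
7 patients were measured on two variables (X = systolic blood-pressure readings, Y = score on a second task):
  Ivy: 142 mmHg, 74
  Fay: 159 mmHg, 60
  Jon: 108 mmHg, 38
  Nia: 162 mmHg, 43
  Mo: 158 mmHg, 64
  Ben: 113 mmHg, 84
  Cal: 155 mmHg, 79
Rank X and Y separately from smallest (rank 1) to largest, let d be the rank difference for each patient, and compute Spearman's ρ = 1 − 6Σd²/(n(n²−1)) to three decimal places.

Ranks of variable 1: 3, 6, 1, 7, 5, 2, 4
Ranks of variable 2: 5, 3, 1, 2, 4, 7, 6
d = r₁ − r₂: -2, 3, 0, 5, 1, -5, -2
d²: 4, 9, 0, 25, 1, 25, 4; Σd² = 68
ρ = 1 − 6·68/(7·48) = 1 − 408/336 = -0.214

-0.214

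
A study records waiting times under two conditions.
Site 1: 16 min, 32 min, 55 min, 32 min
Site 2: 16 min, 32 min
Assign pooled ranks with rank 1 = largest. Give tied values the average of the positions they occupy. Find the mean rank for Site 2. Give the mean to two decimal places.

Sorted (descending): 55, 32, 32, 32, 16, 16
The 3 values of 32 occupy positions 2–4 → average rank 3.
The 2 values of 16 occupy positions 5–6 → average rank (5+6)/2 = 5.5.
Site 2 values → pooled ranks: 16→5.5, 32→3
Mean rank = (5.5 + 3) / 2 = 4.25

4.25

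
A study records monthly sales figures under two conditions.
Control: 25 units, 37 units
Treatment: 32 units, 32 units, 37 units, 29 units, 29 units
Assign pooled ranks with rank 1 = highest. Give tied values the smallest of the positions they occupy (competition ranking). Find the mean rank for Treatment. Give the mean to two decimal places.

Sorted (descending): 37, 37, 32, 32, 29, 29, 25
The 2 values of 37 occupy positions 1–2 → each gets rank 1.
The 2 values of 32 occupy positions 3–4 → each gets rank 3.
The 2 values of 29 occupy positions 5–6 → each gets rank 5.
Treatment values → pooled ranks: 32→3, 32→3, 37→1, 29→5, 29→5
Mean rank = (3 + 3 + 1 + 5 + 5) / 5 = 3.40

3.40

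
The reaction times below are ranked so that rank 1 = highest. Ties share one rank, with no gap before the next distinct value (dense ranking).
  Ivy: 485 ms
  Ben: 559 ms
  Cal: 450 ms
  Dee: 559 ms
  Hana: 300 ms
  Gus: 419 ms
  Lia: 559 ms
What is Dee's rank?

Sorted (descending): 559, 559, 559, 485, 450, 419, 300
The 3 values of 559 share dense rank 1.
Remaining distinct values take the next consecutive integers.
Dee has value 559 ms → rank 1.

1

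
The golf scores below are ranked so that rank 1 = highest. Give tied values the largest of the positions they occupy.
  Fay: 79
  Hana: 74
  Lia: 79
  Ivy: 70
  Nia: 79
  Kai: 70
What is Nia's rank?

Sorted (descending): 79, 79, 79, 74, 70, 70
The 3 values of 79 occupy positions 1–3 → each gets rank 3.
The 2 values of 70 occupy positions 5–6 → each gets rank 6.
Nia has value 79 → rank 3.

3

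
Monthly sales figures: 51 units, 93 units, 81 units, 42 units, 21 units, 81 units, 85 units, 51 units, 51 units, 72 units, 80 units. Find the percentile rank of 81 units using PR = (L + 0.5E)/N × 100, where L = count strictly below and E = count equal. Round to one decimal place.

72.7

N = 11.
Strictly below 81: 7. Equal to 81: 2.
PR = (7 + 0.5·2)/11 × 100 = 72.7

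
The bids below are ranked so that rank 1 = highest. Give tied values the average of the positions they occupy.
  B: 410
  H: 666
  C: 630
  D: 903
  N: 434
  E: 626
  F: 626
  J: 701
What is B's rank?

Sorted (descending): 903, 701, 666, 630, 626, 626, 434, 410
The 2 values of 626 occupy positions 5–6 → average rank (5+6)/2 = 5.5.
B has value 410 → rank 8.

8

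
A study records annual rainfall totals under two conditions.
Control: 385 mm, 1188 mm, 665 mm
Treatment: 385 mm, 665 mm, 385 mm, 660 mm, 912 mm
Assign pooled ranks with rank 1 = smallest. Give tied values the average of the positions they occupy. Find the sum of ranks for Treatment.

Sorted (ascending): 385, 385, 385, 660, 665, 665, 912, 1188
The 3 values of 385 occupy positions 1–3 → average rank 2.
The 2 values of 665 occupy positions 5–6 → average rank (5+6)/2 = 5.5.
Treatment values → pooled ranks: 385→2, 665→5.5, 385→2, 660→4, 912→7
Rank sum = 2 + 5.5 + 2 + 4 + 7 = 20.5

20.5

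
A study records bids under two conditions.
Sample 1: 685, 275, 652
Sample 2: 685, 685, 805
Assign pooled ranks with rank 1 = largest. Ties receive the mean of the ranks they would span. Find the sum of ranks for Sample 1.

14

Sorted (descending): 805, 685, 685, 685, 652, 275
The 3 values of 685 occupy positions 2–4 → average rank 3.
Sample 1 values → pooled ranks: 685→3, 275→6, 652→5
Rank sum = 3 + 6 + 5 = 14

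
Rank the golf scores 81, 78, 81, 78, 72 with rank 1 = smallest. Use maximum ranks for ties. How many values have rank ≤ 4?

Sorted (ascending): 72, 78, 78, 81, 81
The 2 values of 78 occupy positions 2–3 → each gets rank 3.
The 2 values of 81 occupy positions 4–5 → each gets rank 5.
Ranks ≤ 4: {1, 3, 3} → 3 values.

3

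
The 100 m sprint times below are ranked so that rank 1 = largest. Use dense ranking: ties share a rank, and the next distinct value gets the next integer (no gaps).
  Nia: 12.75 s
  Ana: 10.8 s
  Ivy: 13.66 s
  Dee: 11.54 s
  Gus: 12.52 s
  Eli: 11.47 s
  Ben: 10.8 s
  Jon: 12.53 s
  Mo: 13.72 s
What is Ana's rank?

8

Sorted (descending): 13.72, 13.66, 12.75, 12.53, 12.52, 11.54, 11.47, 10.8, 10.8
The 2 values of 10.8 share dense rank 8.
Remaining distinct values take the next consecutive integers.
Ana has value 10.8 s → rank 8.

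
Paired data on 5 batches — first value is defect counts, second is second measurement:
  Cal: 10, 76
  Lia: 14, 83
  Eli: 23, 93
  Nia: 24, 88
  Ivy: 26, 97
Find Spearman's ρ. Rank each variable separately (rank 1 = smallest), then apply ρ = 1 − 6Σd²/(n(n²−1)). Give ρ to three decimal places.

Ranks of variable 1: 1, 2, 3, 4, 5
Ranks of variable 2: 1, 2, 4, 3, 5
d = r₁ − r₂: 0, 0, -1, 1, 0
d²: 0, 0, 1, 1, 0; Σd² = 2
ρ = 1 − 6·2/(5·24) = 1 − 12/120 = 0.900

0.900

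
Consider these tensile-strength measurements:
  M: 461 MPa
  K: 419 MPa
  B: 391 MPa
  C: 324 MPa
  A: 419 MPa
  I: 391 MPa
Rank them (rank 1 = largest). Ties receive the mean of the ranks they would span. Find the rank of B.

4.5

Sorted (descending): 461, 419, 419, 391, 391, 324
The 2 values of 419 occupy positions 2–3 → average rank (2+3)/2 = 2.5.
The 2 values of 391 occupy positions 4–5 → average rank (4+5)/2 = 4.5.
B has value 391 MPa → rank 4.5.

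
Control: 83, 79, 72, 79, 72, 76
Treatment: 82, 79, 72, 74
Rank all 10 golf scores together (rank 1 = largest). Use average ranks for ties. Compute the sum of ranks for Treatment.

22

Sorted (descending): 83, 82, 79, 79, 79, 76, 74, 72, 72, 72
The 3 values of 79 occupy positions 3–5 → average rank 4.
The 3 values of 72 occupy positions 8–10 → average rank 9.
Treatment values → pooled ranks: 82→2, 79→4, 72→9, 74→7
Rank sum = 2 + 4 + 9 + 7 = 22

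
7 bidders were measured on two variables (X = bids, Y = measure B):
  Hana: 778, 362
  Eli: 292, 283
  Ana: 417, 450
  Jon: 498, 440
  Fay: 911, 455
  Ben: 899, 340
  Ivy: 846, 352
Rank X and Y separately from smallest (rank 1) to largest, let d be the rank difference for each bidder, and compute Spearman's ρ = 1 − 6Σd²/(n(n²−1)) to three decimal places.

Ranks of variable 1: 4, 1, 2, 3, 7, 6, 5
Ranks of variable 2: 4, 1, 6, 5, 7, 2, 3
d = r₁ − r₂: 0, 0, -4, -2, 0, 4, 2
d²: 0, 0, 16, 4, 0, 16, 4; Σd² = 40
ρ = 1 − 6·40/(7·48) = 1 − 240/336 = 0.286

0.286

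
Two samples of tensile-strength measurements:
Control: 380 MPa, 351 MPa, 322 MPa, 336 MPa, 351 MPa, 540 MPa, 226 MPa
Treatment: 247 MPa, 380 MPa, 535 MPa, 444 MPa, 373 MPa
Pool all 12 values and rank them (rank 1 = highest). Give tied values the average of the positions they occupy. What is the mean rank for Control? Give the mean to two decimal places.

Sorted (descending): 540, 535, 444, 380, 380, 373, 351, 351, 336, 322, 247, 226
The 2 values of 380 occupy positions 4–5 → average rank (4+5)/2 = 4.5.
The 2 values of 351 occupy positions 7–8 → average rank (7+8)/2 = 7.5.
Control values → pooled ranks: 380→4.5, 351→7.5, 322→10, 336→9, 351→7.5, 540→1, 226→12
Mean rank = (4.5 + 7.5 + 10 + 9 + 7.5 + 1 + 12) / 7 = 7.36

7.36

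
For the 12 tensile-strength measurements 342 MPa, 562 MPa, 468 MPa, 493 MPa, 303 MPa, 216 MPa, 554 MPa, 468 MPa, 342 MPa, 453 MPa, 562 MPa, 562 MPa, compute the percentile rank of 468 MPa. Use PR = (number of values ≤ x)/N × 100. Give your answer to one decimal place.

N = 12.
Strictly below 468: 5. Equal to 468: 2.
PR = 7/12 × 100 = 58.3

58.3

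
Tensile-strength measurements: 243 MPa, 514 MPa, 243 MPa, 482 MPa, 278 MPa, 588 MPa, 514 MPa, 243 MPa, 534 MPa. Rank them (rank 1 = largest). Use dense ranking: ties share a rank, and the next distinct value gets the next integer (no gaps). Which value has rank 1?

588

Sorted (descending): 588, 534, 514, 514, 482, 278, 243, 243, 243
The 2 values of 514 share dense rank 3.
The 3 values of 243 share dense rank 6.
Remaining distinct values take the next consecutive integers.
Rank 1 → value 588.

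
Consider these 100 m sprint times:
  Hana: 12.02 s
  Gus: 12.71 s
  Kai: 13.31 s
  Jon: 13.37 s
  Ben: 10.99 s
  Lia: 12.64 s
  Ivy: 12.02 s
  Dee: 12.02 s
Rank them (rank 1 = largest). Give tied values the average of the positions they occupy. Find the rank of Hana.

6

Sorted (descending): 13.37, 13.31, 12.71, 12.64, 12.02, 12.02, 12.02, 10.99
The 3 values of 12.02 occupy positions 5–7 → average rank 6.
Hana has value 12.02 s → rank 6.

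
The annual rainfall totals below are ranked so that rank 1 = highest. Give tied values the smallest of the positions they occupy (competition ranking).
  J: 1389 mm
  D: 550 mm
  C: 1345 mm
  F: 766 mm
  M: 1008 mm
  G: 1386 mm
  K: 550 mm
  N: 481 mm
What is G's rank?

Sorted (descending): 1389, 1386, 1345, 1008, 766, 550, 550, 481
The 2 values of 550 occupy positions 6–7 → each gets rank 6.
G has value 1386 mm → rank 2.

2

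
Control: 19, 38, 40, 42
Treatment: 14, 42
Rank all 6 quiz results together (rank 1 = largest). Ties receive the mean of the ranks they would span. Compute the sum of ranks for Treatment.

7.5

Sorted (descending): 42, 42, 40, 38, 19, 14
The 2 values of 42 occupy positions 1–2 → average rank (1+2)/2 = 1.5.
Treatment values → pooled ranks: 14→6, 42→1.5
Rank sum = 6 + 1.5 = 7.5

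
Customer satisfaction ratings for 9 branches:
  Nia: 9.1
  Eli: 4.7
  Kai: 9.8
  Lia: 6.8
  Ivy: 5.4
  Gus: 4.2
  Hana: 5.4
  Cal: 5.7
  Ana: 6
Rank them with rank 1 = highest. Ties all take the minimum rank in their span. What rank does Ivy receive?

6

Sorted (descending): 9.8, 9.1, 6.8, 6, 5.7, 5.4, 5.4, 4.7, 4.2
The 2 values of 5.4 occupy positions 6–7 → each gets rank 6.
Ivy has value 5.4 → rank 6.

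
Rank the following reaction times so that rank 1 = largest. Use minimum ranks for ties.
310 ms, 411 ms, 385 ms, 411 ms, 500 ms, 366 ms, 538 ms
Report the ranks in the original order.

7, 3, 5, 3, 2, 6, 1

Sorted (descending): 538, 500, 411, 411, 385, 366, 310
The 2 values of 411 occupy positions 3–4 → each gets rank 3.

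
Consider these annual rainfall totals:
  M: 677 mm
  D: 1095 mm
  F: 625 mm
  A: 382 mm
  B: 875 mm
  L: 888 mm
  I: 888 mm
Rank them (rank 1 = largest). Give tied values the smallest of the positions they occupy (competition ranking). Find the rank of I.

2

Sorted (descending): 1095, 888, 888, 875, 677, 625, 382
The 2 values of 888 occupy positions 2–3 → each gets rank 2.
I has value 888 mm → rank 2.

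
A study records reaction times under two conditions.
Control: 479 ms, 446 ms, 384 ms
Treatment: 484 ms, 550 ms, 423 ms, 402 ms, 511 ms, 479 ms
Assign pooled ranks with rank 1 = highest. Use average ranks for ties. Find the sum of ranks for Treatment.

Sorted (descending): 550, 511, 484, 479, 479, 446, 423, 402, 384
The 2 values of 479 occupy positions 4–5 → average rank (4+5)/2 = 4.5.
Treatment values → pooled ranks: 484→3, 550→1, 423→7, 402→8, 511→2, 479→4.5
Rank sum = 3 + 1 + 7 + 8 + 2 + 4.5 = 25.5

25.5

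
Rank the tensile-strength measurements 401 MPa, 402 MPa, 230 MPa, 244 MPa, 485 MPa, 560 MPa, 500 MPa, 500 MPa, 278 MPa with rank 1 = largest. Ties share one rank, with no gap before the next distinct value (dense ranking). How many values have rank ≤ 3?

Sorted (descending): 560, 500, 500, 485, 402, 401, 278, 244, 230
The 2 values of 500 share dense rank 2.
Remaining distinct values take the next consecutive integers.
Ranks ≤ 3: {1, 2, 2, 3} → 4 values.

4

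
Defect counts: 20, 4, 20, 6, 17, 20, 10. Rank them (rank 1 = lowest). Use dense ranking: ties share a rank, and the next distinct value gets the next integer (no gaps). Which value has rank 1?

4

Sorted (ascending): 4, 6, 10, 17, 20, 20, 20
The 3 values of 20 share dense rank 5.
Remaining distinct values take the next consecutive integers.
Rank 1 → value 4.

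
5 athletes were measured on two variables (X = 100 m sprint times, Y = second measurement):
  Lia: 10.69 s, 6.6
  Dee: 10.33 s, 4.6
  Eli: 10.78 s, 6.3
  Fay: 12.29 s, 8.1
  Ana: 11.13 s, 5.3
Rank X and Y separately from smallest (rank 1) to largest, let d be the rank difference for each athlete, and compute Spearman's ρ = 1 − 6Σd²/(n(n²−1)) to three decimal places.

Ranks of variable 1: 2, 1, 3, 5, 4
Ranks of variable 2: 4, 1, 3, 5, 2
d = r₁ − r₂: -2, 0, 0, 0, 2
d²: 4, 0, 0, 0, 4; Σd² = 8
ρ = 1 − 6·8/(5·24) = 1 − 48/120 = 0.600

0.600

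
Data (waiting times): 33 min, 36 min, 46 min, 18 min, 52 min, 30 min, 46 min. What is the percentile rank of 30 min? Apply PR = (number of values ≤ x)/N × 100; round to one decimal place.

28.6

N = 7.
Strictly below 30: 1. Equal to 30: 1.
PR = 2/7 × 100 = 28.6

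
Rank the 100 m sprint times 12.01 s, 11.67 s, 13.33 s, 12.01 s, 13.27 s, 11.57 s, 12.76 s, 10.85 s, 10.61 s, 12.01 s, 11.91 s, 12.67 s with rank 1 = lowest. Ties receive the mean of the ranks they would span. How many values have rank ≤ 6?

Sorted (ascending): 10.61, 10.85, 11.57, 11.67, 11.91, 12.01, 12.01, 12.01, 12.67, 12.76, 13.27, 13.33
The 3 values of 12.01 occupy positions 6–8 → average rank 7.
Ranks ≤ 6: {1, 2, 3, 4, 5} → 5 values.

5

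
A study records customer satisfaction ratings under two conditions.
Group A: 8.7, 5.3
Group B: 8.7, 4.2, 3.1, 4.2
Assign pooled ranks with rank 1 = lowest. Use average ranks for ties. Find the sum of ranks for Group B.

11.5

Sorted (ascending): 3.1, 4.2, 4.2, 5.3, 8.7, 8.7
The 2 values of 4.2 occupy positions 2–3 → average rank (2+3)/2 = 2.5.
The 2 values of 8.7 occupy positions 5–6 → average rank (5+6)/2 = 5.5.
Group B values → pooled ranks: 8.7→5.5, 4.2→2.5, 3.1→1, 4.2→2.5
Rank sum = 5.5 + 2.5 + 1 + 2.5 = 11.5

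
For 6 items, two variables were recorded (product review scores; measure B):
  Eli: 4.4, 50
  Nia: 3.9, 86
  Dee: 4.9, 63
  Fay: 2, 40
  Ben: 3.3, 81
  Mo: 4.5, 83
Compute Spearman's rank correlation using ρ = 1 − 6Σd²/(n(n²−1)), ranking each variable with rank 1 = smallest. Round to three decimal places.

Ranks of variable 1: 4, 3, 6, 1, 2, 5
Ranks of variable 2: 2, 6, 3, 1, 4, 5
d = r₁ − r₂: 2, -3, 3, 0, -2, 0
d²: 4, 9, 9, 0, 4, 0; Σd² = 26
ρ = 1 − 6·26/(6·35) = 1 − 156/210 = 0.257

0.257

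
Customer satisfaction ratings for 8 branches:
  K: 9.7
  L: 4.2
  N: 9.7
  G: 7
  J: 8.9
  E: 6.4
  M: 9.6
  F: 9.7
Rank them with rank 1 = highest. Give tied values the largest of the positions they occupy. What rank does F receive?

3

Sorted (descending): 9.7, 9.7, 9.7, 9.6, 8.9, 7, 6.4, 4.2
The 3 values of 9.7 occupy positions 1–3 → each gets rank 3.
F has value 9.7 → rank 3.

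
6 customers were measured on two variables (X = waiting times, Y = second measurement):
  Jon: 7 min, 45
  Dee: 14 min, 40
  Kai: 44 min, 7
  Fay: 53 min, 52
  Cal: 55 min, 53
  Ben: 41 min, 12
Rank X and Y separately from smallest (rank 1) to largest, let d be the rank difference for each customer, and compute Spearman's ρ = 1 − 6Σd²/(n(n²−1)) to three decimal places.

Ranks of variable 1: 1, 2, 4, 5, 6, 3
Ranks of variable 2: 4, 3, 1, 5, 6, 2
d = r₁ − r₂: -3, -1, 3, 0, 0, 1
d²: 9, 1, 9, 0, 0, 1; Σd² = 20
ρ = 1 − 6·20/(6·35) = 1 − 120/210 = 0.429

0.429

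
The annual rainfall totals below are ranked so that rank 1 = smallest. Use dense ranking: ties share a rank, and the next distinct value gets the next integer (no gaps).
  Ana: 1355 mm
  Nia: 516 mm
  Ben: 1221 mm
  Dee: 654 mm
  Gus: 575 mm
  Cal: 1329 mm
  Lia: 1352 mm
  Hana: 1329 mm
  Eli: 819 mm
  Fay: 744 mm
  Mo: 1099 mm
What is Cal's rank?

Sorted (ascending): 516, 575, 654, 744, 819, 1099, 1221, 1329, 1329, 1352, 1355
The 2 values of 1329 share dense rank 8.
Remaining distinct values take the next consecutive integers.
Cal has value 1329 mm → rank 8.

8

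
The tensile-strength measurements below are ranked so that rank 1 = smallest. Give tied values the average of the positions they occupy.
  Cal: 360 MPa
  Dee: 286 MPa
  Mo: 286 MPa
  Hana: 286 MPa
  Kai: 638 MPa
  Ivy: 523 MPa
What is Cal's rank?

Sorted (ascending): 286, 286, 286, 360, 523, 638
The 3 values of 286 occupy positions 1–3 → average rank 2.
Cal has value 360 MPa → rank 4.

4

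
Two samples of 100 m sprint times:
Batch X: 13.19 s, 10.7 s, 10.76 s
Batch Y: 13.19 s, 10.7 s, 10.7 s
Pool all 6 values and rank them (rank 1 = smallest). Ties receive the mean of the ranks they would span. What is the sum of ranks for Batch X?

11.5

Sorted (ascending): 10.7, 10.7, 10.7, 10.76, 13.19, 13.19
The 3 values of 10.7 occupy positions 1–3 → average rank 2.
The 2 values of 13.19 occupy positions 5–6 → average rank (5+6)/2 = 5.5.
Batch X values → pooled ranks: 13.19→5.5, 10.7→2, 10.76→4
Rank sum = 5.5 + 2 + 4 = 11.5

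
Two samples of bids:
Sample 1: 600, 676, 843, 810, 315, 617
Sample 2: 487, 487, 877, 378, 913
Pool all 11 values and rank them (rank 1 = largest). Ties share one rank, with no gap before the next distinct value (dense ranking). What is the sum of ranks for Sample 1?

35

Sorted (descending): 913, 877, 843, 810, 676, 617, 600, 487, 487, 378, 315
The 2 values of 487 share dense rank 8.
Remaining distinct values take the next consecutive integers.
Sample 1 values → pooled ranks: 600→7, 676→5, 843→3, 810→4, 315→10, 617→6
Rank sum = 7 + 5 + 3 + 4 + 10 + 6 = 35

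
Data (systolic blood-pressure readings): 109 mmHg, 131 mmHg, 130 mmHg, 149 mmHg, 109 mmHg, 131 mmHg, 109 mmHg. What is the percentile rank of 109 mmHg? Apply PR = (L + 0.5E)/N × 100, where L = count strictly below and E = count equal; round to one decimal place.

N = 7.
Strictly below 109: 0. Equal to 109: 3.
PR = (0 + 0.5·3)/7 × 100 = 21.4

21.4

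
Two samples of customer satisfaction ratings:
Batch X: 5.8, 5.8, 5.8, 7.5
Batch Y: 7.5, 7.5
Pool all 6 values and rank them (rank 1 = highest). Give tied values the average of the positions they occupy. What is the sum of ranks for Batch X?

Sorted (descending): 7.5, 7.5, 7.5, 5.8, 5.8, 5.8
The 3 values of 7.5 occupy positions 1–3 → average rank 2.
The 3 values of 5.8 occupy positions 4–6 → average rank 5.
Batch X values → pooled ranks: 5.8→5, 5.8→5, 5.8→5, 7.5→2
Rank sum = 5 + 5 + 5 + 2 = 17

17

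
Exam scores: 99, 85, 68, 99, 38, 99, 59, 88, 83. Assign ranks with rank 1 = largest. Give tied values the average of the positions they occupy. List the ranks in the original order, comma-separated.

2, 5, 7, 2, 9, 2, 8, 4, 6

Sorted (descending): 99, 99, 99, 88, 85, 83, 68, 59, 38
The 3 values of 99 occupy positions 1–3 → average rank 2.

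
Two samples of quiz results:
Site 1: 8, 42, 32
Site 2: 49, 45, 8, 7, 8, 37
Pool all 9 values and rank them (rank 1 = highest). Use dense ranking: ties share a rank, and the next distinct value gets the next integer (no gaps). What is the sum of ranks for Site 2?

Sorted (descending): 49, 45, 42, 37, 32, 8, 8, 8, 7
The 3 values of 8 share dense rank 6.
Remaining distinct values take the next consecutive integers.
Site 2 values → pooled ranks: 49→1, 45→2, 8→6, 7→7, 8→6, 37→4
Rank sum = 1 + 2 + 6 + 7 + 6 + 4 = 26

26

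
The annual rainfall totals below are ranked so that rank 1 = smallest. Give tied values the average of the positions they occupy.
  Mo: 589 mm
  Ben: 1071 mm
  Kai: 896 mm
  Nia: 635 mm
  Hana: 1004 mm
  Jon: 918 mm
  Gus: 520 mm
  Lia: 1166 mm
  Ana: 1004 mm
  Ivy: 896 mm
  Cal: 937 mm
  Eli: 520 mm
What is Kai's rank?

5.5

Sorted (ascending): 520, 520, 589, 635, 896, 896, 918, 937, 1004, 1004, 1071, 1166
The 2 values of 520 occupy positions 1–2 → average rank (1+2)/2 = 1.5.
The 2 values of 896 occupy positions 5–6 → average rank (5+6)/2 = 5.5.
The 2 values of 1004 occupy positions 9–10 → average rank (9+10)/2 = 9.5.
Kai has value 896 mm → rank 5.5.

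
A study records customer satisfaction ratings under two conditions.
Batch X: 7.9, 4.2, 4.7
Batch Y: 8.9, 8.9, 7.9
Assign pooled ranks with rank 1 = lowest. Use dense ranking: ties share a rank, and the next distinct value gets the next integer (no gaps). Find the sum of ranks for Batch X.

6

Sorted (ascending): 4.2, 4.7, 7.9, 7.9, 8.9, 8.9
The 2 values of 7.9 share dense rank 3.
The 2 values of 8.9 share dense rank 4.
Remaining distinct values take the next consecutive integers.
Batch X values → pooled ranks: 7.9→3, 4.2→1, 4.7→2
Rank sum = 3 + 1 + 2 = 6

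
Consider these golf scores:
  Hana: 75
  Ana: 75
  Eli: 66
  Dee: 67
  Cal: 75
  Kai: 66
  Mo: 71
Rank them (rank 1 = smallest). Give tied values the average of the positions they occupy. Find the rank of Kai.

1.5

Sorted (ascending): 66, 66, 67, 71, 75, 75, 75
The 2 values of 66 occupy positions 1–2 → average rank (1+2)/2 = 1.5.
The 3 values of 75 occupy positions 5–7 → average rank 6.
Kai has value 66 → rank 1.5.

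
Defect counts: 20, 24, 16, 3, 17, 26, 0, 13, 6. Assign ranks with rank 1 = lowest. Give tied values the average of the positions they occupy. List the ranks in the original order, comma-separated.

Sorted (ascending): 0, 3, 6, 13, 16, 17, 20, 24, 26
No ties — each value takes its position as its rank.

7, 8, 5, 2, 6, 9, 1, 4, 3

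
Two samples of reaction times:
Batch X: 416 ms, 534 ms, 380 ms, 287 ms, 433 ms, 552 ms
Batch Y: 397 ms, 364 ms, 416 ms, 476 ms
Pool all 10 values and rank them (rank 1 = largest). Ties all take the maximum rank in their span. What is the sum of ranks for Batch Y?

Sorted (descending): 552, 534, 476, 433, 416, 416, 397, 380, 364, 287
The 2 values of 416 occupy positions 5–6 → each gets rank 6.
Batch Y values → pooled ranks: 397→7, 364→9, 416→6, 476→3
Rank sum = 7 + 9 + 6 + 3 = 25

25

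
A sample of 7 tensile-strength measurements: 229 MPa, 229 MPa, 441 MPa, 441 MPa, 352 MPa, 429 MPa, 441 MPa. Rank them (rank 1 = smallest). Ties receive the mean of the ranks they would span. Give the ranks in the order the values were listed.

1.5, 1.5, 6, 6, 3, 4, 6

Sorted (ascending): 229, 229, 352, 429, 441, 441, 441
The 2 values of 229 occupy positions 1–2 → average rank (1+2)/2 = 1.5.
The 3 values of 441 occupy positions 5–7 → average rank 6.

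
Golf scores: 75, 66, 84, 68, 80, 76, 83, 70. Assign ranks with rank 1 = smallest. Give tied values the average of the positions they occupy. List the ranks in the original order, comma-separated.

Sorted (ascending): 66, 68, 70, 75, 76, 80, 83, 84
No ties — each value takes its position as its rank.

4, 1, 8, 2, 6, 5, 7, 3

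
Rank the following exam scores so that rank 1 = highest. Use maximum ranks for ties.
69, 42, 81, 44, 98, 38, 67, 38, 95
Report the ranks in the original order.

4, 7, 3, 6, 1, 9, 5, 9, 2

Sorted (descending): 98, 95, 81, 69, 67, 44, 42, 38, 38
The 2 values of 38 occupy positions 8–9 → each gets rank 9.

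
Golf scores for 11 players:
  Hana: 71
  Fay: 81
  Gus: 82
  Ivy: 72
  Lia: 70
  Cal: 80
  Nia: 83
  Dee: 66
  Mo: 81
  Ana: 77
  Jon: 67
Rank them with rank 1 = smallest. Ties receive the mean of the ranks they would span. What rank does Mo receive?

Sorted (ascending): 66, 67, 70, 71, 72, 77, 80, 81, 81, 82, 83
The 2 values of 81 occupy positions 8–9 → average rank (8+9)/2 = 8.5.
Mo has value 81 → rank 8.5.

8.5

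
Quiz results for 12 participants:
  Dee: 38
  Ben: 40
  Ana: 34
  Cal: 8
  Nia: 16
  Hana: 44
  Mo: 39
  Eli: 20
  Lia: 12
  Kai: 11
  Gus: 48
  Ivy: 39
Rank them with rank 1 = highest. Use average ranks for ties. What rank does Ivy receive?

Sorted (descending): 48, 44, 40, 39, 39, 38, 34, 20, 16, 12, 11, 8
The 2 values of 39 occupy positions 4–5 → average rank (4+5)/2 = 4.5.
Ivy has value 39 → rank 4.5.

4.5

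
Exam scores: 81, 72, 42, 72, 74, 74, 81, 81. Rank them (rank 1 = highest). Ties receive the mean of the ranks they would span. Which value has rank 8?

42

Sorted (descending): 81, 81, 81, 74, 74, 72, 72, 42
The 3 values of 81 occupy positions 1–3 → average rank 2.
The 2 values of 74 occupy positions 4–5 → average rank (4+5)/2 = 4.5.
The 2 values of 72 occupy positions 6–7 → average rank (6+7)/2 = 6.5.
Rank 8 → value 42.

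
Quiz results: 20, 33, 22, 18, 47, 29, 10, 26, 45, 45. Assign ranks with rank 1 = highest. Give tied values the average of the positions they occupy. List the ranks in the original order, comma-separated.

Sorted (descending): 47, 45, 45, 33, 29, 26, 22, 20, 18, 10
The 2 values of 45 occupy positions 2–3 → average rank (2+3)/2 = 2.5.

8, 4, 7, 9, 1, 5, 10, 6, 2.5, 2.5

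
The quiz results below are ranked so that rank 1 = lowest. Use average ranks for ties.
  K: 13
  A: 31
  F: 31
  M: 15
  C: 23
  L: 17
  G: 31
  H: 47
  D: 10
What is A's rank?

Sorted (ascending): 10, 13, 15, 17, 23, 31, 31, 31, 47
The 3 values of 31 occupy positions 6–8 → average rank 7.
A has value 31 → rank 7.

7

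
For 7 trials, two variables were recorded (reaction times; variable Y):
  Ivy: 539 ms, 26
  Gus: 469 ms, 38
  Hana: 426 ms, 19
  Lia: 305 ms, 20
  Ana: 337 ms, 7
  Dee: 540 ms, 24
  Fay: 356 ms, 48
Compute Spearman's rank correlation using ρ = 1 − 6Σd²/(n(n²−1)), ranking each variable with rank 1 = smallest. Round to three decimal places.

0.357

Ranks of variable 1: 6, 5, 4, 1, 2, 7, 3
Ranks of variable 2: 5, 6, 2, 3, 1, 4, 7
d = r₁ − r₂: 1, -1, 2, -2, 1, 3, -4
d²: 1, 1, 4, 4, 1, 9, 16; Σd² = 36
ρ = 1 − 6·36/(7·48) = 1 − 216/336 = 0.357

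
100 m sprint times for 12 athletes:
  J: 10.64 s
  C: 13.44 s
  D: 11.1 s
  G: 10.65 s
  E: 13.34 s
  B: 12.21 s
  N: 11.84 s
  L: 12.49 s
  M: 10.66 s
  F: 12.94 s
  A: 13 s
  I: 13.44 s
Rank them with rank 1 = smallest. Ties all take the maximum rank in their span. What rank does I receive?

Sorted (ascending): 10.64, 10.65, 10.66, 11.1, 11.84, 12.21, 12.49, 12.94, 13, 13.34, 13.44, 13.44
The 2 values of 13.44 occupy positions 11–12 → each gets rank 12.
I has value 13.44 s → rank 12.

12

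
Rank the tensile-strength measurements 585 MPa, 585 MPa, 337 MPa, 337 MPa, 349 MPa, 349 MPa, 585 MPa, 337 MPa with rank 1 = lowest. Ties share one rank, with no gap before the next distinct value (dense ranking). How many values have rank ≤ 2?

Sorted (ascending): 337, 337, 337, 349, 349, 585, 585, 585
The 3 values of 337 share dense rank 1.
The 2 values of 349 share dense rank 2.
The 3 values of 585 share dense rank 3.
Ranks ≤ 2: {1, 1, 1, 2, 2} → 5 values.

5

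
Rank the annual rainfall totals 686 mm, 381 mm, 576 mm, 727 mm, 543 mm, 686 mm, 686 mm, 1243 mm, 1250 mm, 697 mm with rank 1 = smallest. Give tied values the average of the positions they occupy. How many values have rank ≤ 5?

6

Sorted (ascending): 381, 543, 576, 686, 686, 686, 697, 727, 1243, 1250
The 3 values of 686 occupy positions 4–6 → average rank 5.
Ranks ≤ 5: {1, 2, 3, 5, 5, 5} → 6 values.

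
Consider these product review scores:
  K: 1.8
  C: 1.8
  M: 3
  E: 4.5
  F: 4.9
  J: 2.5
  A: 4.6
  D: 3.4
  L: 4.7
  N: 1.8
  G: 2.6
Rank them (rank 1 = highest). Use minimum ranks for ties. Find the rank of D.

Sorted (descending): 4.9, 4.7, 4.6, 4.5, 3.4, 3, 2.6, 2.5, 1.8, 1.8, 1.8
The 3 values of 1.8 occupy positions 9–11 → each gets rank 9.
D has value 3.4 → rank 5.

5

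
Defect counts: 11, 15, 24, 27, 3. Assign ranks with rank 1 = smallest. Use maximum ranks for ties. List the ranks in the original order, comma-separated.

2, 3, 4, 5, 1

Sorted (ascending): 3, 11, 15, 24, 27
No ties — each value takes its position as its rank.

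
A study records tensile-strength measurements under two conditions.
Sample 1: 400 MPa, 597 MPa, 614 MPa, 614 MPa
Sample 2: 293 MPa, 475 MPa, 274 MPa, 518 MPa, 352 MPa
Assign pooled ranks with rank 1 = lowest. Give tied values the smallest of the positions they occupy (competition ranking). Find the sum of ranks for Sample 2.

17

Sorted (ascending): 274, 293, 352, 400, 475, 518, 597, 614, 614
The 2 values of 614 occupy positions 8–9 → each gets rank 8.
Sample 2 values → pooled ranks: 293→2, 475→5, 274→1, 518→6, 352→3
Rank sum = 2 + 5 + 1 + 6 + 3 = 17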